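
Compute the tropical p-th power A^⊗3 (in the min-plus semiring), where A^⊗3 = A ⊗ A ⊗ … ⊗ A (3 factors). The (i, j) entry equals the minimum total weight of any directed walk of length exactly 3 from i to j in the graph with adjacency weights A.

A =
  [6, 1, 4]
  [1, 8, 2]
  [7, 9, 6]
A^⊗3 =
  [8, 3, 6]
  [3, 8, 4]
  [9, 11, 10]

Each entry (A^⊗3)_ij equals the minimum over all length-3 walks i = v_0 → v_1 → … → v_3 = j of Σ_t A[v_t][v_{t+1}]. For example, for (i, j) = (0, 2) we minimise over 9 possible intermediate vertex sequences; the minimum is 6, attained along the walk 0 → 1 → 0 → 2.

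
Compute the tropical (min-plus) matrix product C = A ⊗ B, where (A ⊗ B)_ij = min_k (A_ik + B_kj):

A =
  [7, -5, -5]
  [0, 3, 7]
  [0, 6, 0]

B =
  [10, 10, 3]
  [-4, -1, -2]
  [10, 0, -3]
A ⊗ B =
  [-9, -6, -8]
  [-1, 2, 1]
  [2, 0, -3]

Apply the min-plus product entry-by-entry:
  C[0][0] = min over k of (A[0][0] + B[0][0] = 7 + 10 = 17, A[0][1] + B[1][0] = -5 + -4 = -9, A[0][2] + B[2][0] = -5 + 10 = 5) = -9 (attained at k = 1)
  C[0][1] = min over k of (A[0][0] + B[0][1] = 7 + 10 = 17, A[0][1] + B[1][1] = -5 + -1 = -6, A[0][2] + B[2][1] = -5 + 0 = -5) = -6 (attained at k = 1)
  C[0][2] = min over k of (A[0][0] + B[0][2] = 7 + 3 = 10, A[0][1] + B[1][2] = -5 + -2 = -7, A[0][2] + B[2][2] = -5 + -3 = -8) = -8 (attained at k = 2)
  C[1][0] = min over k of (A[1][0] + B[0][0] = 0 + 10 = 10, A[1][1] + B[1][0] = 3 + -4 = -1, A[1][2] + B[2][0] = 7 + 10 = 17) = -1 (attained at k = 1)
  C[1][1] = min over k of (A[1][0] + B[0][1] = 0 + 10 = 10, A[1][1] + B[1][1] = 3 + -1 = 2, A[1][2] + B[2][1] = 7 + 0 = 7) = 2 (attained at k = 1)
  C[1][2] = min over k of (A[1][0] + B[0][2] = 0 + 3 = 3, A[1][1] + B[1][2] = 3 + -2 = 1, A[1][2] + B[2][2] = 7 + -3 = 4) = 1 (attained at k = 1)
  C[2][0] = min over k of (A[2][0] + B[0][0] = 0 + 10 = 10, A[2][1] + B[1][0] = 6 + -4 = 2, A[2][2] + B[2][0] = 0 + 10 = 10) = 2 (attained at k = 1)
  C[2][1] = min over k of (A[2][0] + B[0][1] = 0 + 10 = 10, A[2][1] + B[1][1] = 6 + -1 = 5, A[2][2] + B[2][1] = 0 + 0 = 0) = 0 (attained at k = 2)
  C[2][2] = min over k of (A[2][0] + B[0][2] = 0 + 3 = 3, A[2][1] + B[1][2] = 6 + -2 = 4, A[2][2] + B[2][2] = 0 + -3 = -3) = -3 (attained at k = 2)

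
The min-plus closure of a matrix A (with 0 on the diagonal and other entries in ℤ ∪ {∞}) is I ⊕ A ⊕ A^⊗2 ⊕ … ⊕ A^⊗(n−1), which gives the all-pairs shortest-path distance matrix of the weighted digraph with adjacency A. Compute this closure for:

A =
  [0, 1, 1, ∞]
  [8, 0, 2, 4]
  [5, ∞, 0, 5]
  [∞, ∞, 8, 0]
Closure =
  [0, 1, 1, 5]
  [7, 0, 2, 4]
  [5, 6, 0, 5]
  [13, 14, 8, 0]

This is the Floyd-Warshall all-pairs shortest-path computation. For each intermediate vertex k = 0, 1, …, 3, update dist[i][j] ← min(dist[i][j], dist[i][k] + dist[k][j]). The final matrix gives, for each (i, j), the minimum total weight of any directed path from i to j (possibly empty when i = j).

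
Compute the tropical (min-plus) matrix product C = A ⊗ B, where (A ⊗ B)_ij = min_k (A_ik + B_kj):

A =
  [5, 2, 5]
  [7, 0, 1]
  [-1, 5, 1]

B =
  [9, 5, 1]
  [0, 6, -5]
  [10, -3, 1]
A ⊗ B =
  [2, 2, -3]
  [0, -2, -5]
  [5, -2, 0]

Apply the min-plus product entry-by-entry:
  C[0][0] = min over k of (A[0][0] + B[0][0] = 5 + 9 = 14, A[0][1] + B[1][0] = 2 + 0 = 2, A[0][2] + B[2][0] = 5 + 10 = 15) = 2 (attained at k = 1)
  C[0][1] = min over k of (A[0][0] + B[0][1] = 5 + 5 = 10, A[0][1] + B[1][1] = 2 + 6 = 8, A[0][2] + B[2][1] = 5 + -3 = 2) = 2 (attained at k = 2)
  C[0][2] = min over k of (A[0][0] + B[0][2] = 5 + 1 = 6, A[0][1] + B[1][2] = 2 + -5 = -3, A[0][2] + B[2][2] = 5 + 1 = 6) = -3 (attained at k = 1)
  C[1][0] = min over k of (A[1][0] + B[0][0] = 7 + 9 = 16, A[1][1] + B[1][0] = 0 + 0 = 0, A[1][2] + B[2][0] = 1 + 10 = 11) = 0 (attained at k = 1)
  C[1][1] = min over k of (A[1][0] + B[0][1] = 7 + 5 = 12, A[1][1] + B[1][1] = 0 + 6 = 6, A[1][2] + B[2][1] = 1 + -3 = -2) = -2 (attained at k = 2)
  C[1][2] = min over k of (A[1][0] + B[0][2] = 7 + 1 = 8, A[1][1] + B[1][2] = 0 + -5 = -5, A[1][2] + B[2][2] = 1 + 1 = 2) = -5 (attained at k = 1)
  C[2][0] = min over k of (A[2][0] + B[0][0] = -1 + 9 = 8, A[2][1] + B[1][0] = 5 + 0 = 5, A[2][2] + B[2][0] = 1 + 10 = 11) = 5 (attained at k = 1)
  C[2][1] = min over k of (A[2][0] + B[0][1] = -1 + 5 = 4, A[2][1] + B[1][1] = 5 + 6 = 11, A[2][2] + B[2][1] = 1 + -3 = -2) = -2 (attained at k = 2)
  C[2][2] = min over k of (A[2][0] + B[0][2] = -1 + 1 = 0, A[2][1] + B[1][2] = 5 + -5 = 0, A[2][2] + B[2][2] = 1 + 1 = 2) = 0 (attained at k = 0)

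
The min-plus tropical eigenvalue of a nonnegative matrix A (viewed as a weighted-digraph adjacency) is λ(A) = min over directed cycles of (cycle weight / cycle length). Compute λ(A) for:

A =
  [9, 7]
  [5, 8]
λ(A) = 6

Enumerate directed cycles and compute their means (weight / length). Sample:
  cycle 0 → 0: weight = 9, length = 1, mean = 9/1 ≈ 9.000
  cycle 1 → 1: weight = 8, length = 1, mean = 8/1 ≈ 8.000
  cycle 0 → 1 → 0: weight = 12, length = 2, mean = 12/2 ≈ 6.000
  cycle 1 → 0 → 1: weight = 12, length = 2, mean = 12/2 ≈ 6.000
Minimum mean = 6.000, attained e.g. along the cycle 0 → 1 → 0 with weight 12 and length 2. So λ(A) = 12/2 = 6.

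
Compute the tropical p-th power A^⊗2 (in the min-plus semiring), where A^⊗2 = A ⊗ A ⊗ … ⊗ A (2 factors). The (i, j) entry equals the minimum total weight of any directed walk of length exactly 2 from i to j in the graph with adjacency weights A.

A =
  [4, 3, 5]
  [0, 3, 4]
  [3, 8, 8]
A^⊗2 =
  [3, 6, 7]
  [3, 3, 5]
  [7, 6, 8]

Each entry (A^⊗2)_ij equals the minimum over all length-2 walks i = v_0 → v_1 → … → v_2 = j of Σ_t A[v_t][v_{t+1}]. For example, for (i, j) = (0, 2) we minimise over 3 possible intermediate vertex sequences; the minimum is 7, attained along the walk 0 → 1 → 2.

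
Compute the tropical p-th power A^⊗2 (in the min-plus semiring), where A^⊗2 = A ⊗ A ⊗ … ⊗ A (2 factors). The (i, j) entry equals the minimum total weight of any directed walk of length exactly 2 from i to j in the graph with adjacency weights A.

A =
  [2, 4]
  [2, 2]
A^⊗2 =
  [4, 6]
  [4, 4]

Each entry (A^⊗2)_ij equals the minimum over all length-2 walks i = v_0 → v_1 → … → v_2 = j of Σ_t A[v_t][v_{t+1}]. For example, for (i, j) = (0, 1) we minimise over 2 possible intermediate vertex sequences; the minimum is 6, attained along the walk 0 → 0 → 1.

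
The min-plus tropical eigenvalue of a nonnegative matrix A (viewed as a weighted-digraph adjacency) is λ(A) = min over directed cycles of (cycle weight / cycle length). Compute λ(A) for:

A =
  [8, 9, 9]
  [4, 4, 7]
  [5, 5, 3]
λ(A) = 3

Enumerate directed cycles and compute their means (weight / length). Sample:
  cycle 0 → 0: weight = 8, length = 1, mean = 8/1 ≈ 8.000
  cycle 1 → 1: weight = 4, length = 1, mean = 4/1 ≈ 4.000
  cycle 2 → 2: weight = 3, length = 1, mean = 3/1 ≈ 3.000
  cycle 0 → 1 → 0: weight = 13, length = 2, mean = 13/2 ≈ 6.500
  cycle 0 → 2 → 0: weight = 14, length = 2, mean = 14/2 ≈ 7.000
  cycle 1 → 0 → 1: weight = 13, length = 2, mean = 13/2 ≈ 6.500
Minimum mean = 3.000, attained e.g. along the cycle 2 → 2 with weight 3 and length 1. So λ(A) = 3/1 = 3.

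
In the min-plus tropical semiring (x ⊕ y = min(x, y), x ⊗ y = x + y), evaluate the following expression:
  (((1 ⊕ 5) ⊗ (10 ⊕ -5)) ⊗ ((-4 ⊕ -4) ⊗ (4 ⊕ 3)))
(((1 ⊕ 5) ⊗ (10 ⊕ -5)) ⊗ ((-4 ⊕ -4) ⊗ (4 ⊕ 3))) = -5

Expand innermost to outermost. Recall ⊕ takes the minimum of its arguments and ⊗ takes their sum. Working out the expression (((1 ⊕ 5) ⊗ (10 ⊕ -5)) ⊗ ((-4 ⊕ -4) ⊗ (4 ⊕ 3))) gives -5.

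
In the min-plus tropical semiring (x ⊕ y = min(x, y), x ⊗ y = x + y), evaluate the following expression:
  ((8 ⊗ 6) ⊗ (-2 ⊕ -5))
((8 ⊗ 6) ⊗ (-2 ⊕ -5)) = 9

Expand innermost to outermost. Recall ⊕ takes the minimum of its arguments and ⊗ takes their sum. Working out the expression ((8 ⊗ 6) ⊗ (-2 ⊕ -5)) gives 9.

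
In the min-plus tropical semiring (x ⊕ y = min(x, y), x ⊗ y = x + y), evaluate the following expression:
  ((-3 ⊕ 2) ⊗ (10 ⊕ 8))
((-3 ⊕ 2) ⊗ (10 ⊕ 8)) = 5

Expand innermost to outermost. Recall ⊕ takes the minimum of its arguments and ⊗ takes their sum. Working out the expression ((-3 ⊕ 2) ⊗ (10 ⊕ 8)) gives 5.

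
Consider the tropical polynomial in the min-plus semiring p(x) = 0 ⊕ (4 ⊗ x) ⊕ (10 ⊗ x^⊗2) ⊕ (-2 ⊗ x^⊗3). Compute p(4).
p(4) = 0

A tropical monomial a ⊗ x^⊗i evaluates to a + i · x. Evaluating each term at x = 4:
  Term 0 contributes 0 + 0 · 4 = 0
  Term 1 contributes 4 + 1 · 4 = 8
  Term 2 contributes 10 + 2 · 4 = 18
  Term 3 contributes -2 + 3 · 4 = 10
p(4) = ⊕ of these = min[0, 8, 18, 10] = 0.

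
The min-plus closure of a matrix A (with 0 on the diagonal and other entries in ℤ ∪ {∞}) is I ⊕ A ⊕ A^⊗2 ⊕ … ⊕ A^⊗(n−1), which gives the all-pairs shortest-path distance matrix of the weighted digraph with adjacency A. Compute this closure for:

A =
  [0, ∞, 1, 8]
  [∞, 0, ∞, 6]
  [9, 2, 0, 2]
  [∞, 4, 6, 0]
Closure =
  [0, 3, 1, 3]
  [21, 0, 12, 6]
  [9, 2, 0, 2]
  [15, 4, 6, 0]

This is the Floyd-Warshall all-pairs shortest-path computation. For each intermediate vertex k = 0, 1, …, 3, update dist[i][j] ← min(dist[i][j], dist[i][k] + dist[k][j]). The final matrix gives, for each (i, j), the minimum total weight of any directed path from i to j (possibly empty when i = j).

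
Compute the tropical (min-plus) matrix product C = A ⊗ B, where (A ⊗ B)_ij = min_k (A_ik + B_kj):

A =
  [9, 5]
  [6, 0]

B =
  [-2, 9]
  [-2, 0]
A ⊗ B =
  [3, 5]
  [-2, 0]

Apply the min-plus product entry-by-entry:
  C[0][0] = min over k of (A[0][0] + B[0][0] = 9 + -2 = 7, A[0][1] + B[1][0] = 5 + -2 = 3) = 3 (attained at k = 1)
  C[0][1] = min over k of (A[0][0] + B[0][1] = 9 + 9 = 18, A[0][1] + B[1][1] = 5 + 0 = 5) = 5 (attained at k = 1)
  C[1][0] = min over k of (A[1][0] + B[0][0] = 6 + -2 = 4, A[1][1] + B[1][0] = 0 + -2 = -2) = -2 (attained at k = 1)
  C[1][1] = min over k of (A[1][0] + B[0][1] = 6 + 9 = 15, A[1][1] + B[1][1] = 0 + 0 = 0) = 0 (attained at k = 1)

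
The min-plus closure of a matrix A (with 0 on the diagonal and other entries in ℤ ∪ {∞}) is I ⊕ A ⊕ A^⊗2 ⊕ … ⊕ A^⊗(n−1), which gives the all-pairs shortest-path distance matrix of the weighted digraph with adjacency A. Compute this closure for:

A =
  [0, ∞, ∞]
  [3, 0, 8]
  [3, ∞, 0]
Closure =
  [0, ∞, ∞]
  [3, 0, 8]
  [3, ∞, 0]

This is the Floyd-Warshall all-pairs shortest-path computation. For each intermediate vertex k = 0, 1, …, 2, update dist[i][j] ← min(dist[i][j], dist[i][k] + dist[k][j]). The final matrix gives, for each (i, j), the minimum total weight of any directed path from i to j (possibly empty when i = j).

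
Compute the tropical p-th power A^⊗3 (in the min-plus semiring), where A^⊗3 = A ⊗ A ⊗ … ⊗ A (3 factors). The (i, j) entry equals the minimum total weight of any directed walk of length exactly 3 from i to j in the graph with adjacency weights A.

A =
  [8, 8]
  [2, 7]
A^⊗3 =
  [17, 18]
  [12, 17]

Each entry (A^⊗3)_ij equals the minimum over all length-3 walks i = v_0 → v_1 → … → v_3 = j of Σ_t A[v_t][v_{t+1}]. For example, for (i, j) = (0, 1) we minimise over 4 possible intermediate vertex sequences; the minimum is 18, attained along the walk 0 → 1 → 0 → 1.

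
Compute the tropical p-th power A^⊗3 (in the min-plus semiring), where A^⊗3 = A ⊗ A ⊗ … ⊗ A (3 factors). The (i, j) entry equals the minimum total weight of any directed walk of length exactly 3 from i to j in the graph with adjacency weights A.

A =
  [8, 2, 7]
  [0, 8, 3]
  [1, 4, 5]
A^⊗3 =
  [6, 4, 9]
  [2, 6, 5]
  [3, 6, 6]

Each entry (A^⊗3)_ij equals the minimum over all length-3 walks i = v_0 → v_1 → … → v_3 = j of Σ_t A[v_t][v_{t+1}]. For example, for (i, j) = (0, 2) we minimise over 9 possible intermediate vertex sequences; the minimum is 9, attained along the walk 0 → 1 → 0 → 2.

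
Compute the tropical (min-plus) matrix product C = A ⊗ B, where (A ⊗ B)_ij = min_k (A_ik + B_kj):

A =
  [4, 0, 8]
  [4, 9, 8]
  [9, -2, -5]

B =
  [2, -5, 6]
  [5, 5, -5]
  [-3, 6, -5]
A ⊗ B =
  [5, -1, -5]
  [5, -1, 3]
  [-8, 1, -10]

Apply the min-plus product entry-by-entry:
  C[0][0] = min over k of (A[0][0] + B[0][0] = 4 + 2 = 6, A[0][1] + B[1][0] = 0 + 5 = 5, A[0][2] + B[2][0] = 8 + -3 = 5) = 5 (attained at k = 1)
  C[0][1] = min over k of (A[0][0] + B[0][1] = 4 + -5 = -1, A[0][1] + B[1][1] = 0 + 5 = 5, A[0][2] + B[2][1] = 8 + 6 = 14) = -1 (attained at k = 0)
  C[0][2] = min over k of (A[0][0] + B[0][2] = 4 + 6 = 10, A[0][1] + B[1][2] = 0 + -5 = -5, A[0][2] + B[2][2] = 8 + -5 = 3) = -5 (attained at k = 1)
  C[1][0] = min over k of (A[1][0] + B[0][0] = 4 + 2 = 6, A[1][1] + B[1][0] = 9 + 5 = 14, A[1][2] + B[2][0] = 8 + -3 = 5) = 5 (attained at k = 2)
  C[1][1] = min over k of (A[1][0] + B[0][1] = 4 + -5 = -1, A[1][1] + B[1][1] = 9 + 5 = 14, A[1][2] + B[2][1] = 8 + 6 = 14) = -1 (attained at k = 0)
  C[1][2] = min over k of (A[1][0] + B[0][2] = 4 + 6 = 10, A[1][1] + B[1][2] = 9 + -5 = 4, A[1][2] + B[2][2] = 8 + -5 = 3) = 3 (attained at k = 2)
  C[2][0] = min over k of (A[2][0] + B[0][0] = 9 + 2 = 11, A[2][1] + B[1][0] = -2 + 5 = 3, A[2][2] + B[2][0] = -5 + -3 = -8) = -8 (attained at k = 2)
  C[2][1] = min over k of (A[2][0] + B[0][1] = 9 + -5 = 4, A[2][1] + B[1][1] = -2 + 5 = 3, A[2][2] + B[2][1] = -5 + 6 = 1) = 1 (attained at k = 2)
  C[2][2] = min over k of (A[2][0] + B[0][2] = 9 + 6 = 15, A[2][1] + B[1][2] = -2 + -5 = -7, A[2][2] + B[2][2] = -5 + -5 = -10) = -10 (attained at k = 2)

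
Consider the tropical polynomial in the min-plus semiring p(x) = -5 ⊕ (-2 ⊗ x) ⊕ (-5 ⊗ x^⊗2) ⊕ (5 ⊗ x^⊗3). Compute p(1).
p(1) = -5

A tropical monomial a ⊗ x^⊗i evaluates to a + i · x. Evaluating each term at x = 1:
  Term 0 contributes -5 + 0 · 1 = -5
  Term 1 contributes -2 + 1 · 1 = -1
  Term 2 contributes -5 + 2 · 1 = -3
  Term 3 contributes 5 + 3 · 1 = 8
p(1) = ⊕ of these = min[-5, -1, -3, 8] = -5.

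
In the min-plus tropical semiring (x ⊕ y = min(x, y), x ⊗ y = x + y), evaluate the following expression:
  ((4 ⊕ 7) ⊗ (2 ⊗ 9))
((4 ⊕ 7) ⊗ (2 ⊗ 9)) = 15

Expand innermost to outermost. Recall ⊕ takes the minimum of its arguments and ⊗ takes their sum. Working out the expression ((4 ⊕ 7) ⊗ (2 ⊗ 9)) gives 15.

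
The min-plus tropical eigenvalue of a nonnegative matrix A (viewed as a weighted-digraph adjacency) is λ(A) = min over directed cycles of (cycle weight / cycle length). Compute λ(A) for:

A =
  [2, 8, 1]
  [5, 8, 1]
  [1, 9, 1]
λ(A) = 1

Enumerate directed cycles and compute their means (weight / length). Sample:
  cycle 0 → 0: weight = 2, length = 1, mean = 2/1 ≈ 2.000
  cycle 1 → 1: weight = 8, length = 1, mean = 8/1 ≈ 8.000
  cycle 2 → 2: weight = 1, length = 1, mean = 1/1 ≈ 1.000
  cycle 0 → 1 → 0: weight = 13, length = 2, mean = 13/2 ≈ 6.500
  cycle 0 → 2 → 0: weight = 2, length = 2, mean = 2/2 ≈ 1.000
  cycle 1 → 0 → 1: weight = 13, length = 2, mean = 13/2 ≈ 6.500
Minimum mean = 1.000, attained e.g. along the cycle 2 → 2 with weight 1 and length 1. So λ(A) = 1/1 = 1.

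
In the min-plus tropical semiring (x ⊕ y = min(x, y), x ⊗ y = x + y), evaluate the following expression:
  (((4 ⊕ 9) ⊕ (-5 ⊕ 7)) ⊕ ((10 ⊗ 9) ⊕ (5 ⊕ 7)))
(((4 ⊕ 9) ⊕ (-5 ⊕ 7)) ⊕ ((10 ⊗ 9) ⊕ (5 ⊕ 7))) = -5

Expand innermost to outermost. Recall ⊕ takes the minimum of its arguments and ⊗ takes their sum. Working out the expression (((4 ⊕ 9) ⊕ (-5 ⊕ 7)) ⊕ ((10 ⊗ 9) ⊕ (5 ⊕ 7))) gives -5.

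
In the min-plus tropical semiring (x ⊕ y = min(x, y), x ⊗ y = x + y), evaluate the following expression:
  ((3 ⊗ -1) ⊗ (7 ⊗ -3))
((3 ⊗ -1) ⊗ (7 ⊗ -3)) = 6

Expand innermost to outermost. Recall ⊕ takes the minimum of its arguments and ⊗ takes their sum. Working out the expression ((3 ⊗ -1) ⊗ (7 ⊗ -3)) gives 6.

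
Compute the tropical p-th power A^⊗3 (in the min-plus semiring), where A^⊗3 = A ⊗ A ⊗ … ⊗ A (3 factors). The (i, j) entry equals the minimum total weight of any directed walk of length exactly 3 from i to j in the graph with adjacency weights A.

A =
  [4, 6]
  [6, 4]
A^⊗3 =
  [12, 14]
  [14, 12]

Each entry (A^⊗3)_ij equals the minimum over all length-3 walks i = v_0 → v_1 → … → v_3 = j of Σ_t A[v_t][v_{t+1}]. For example, for (i, j) = (0, 1) we minimise over 4 possible intermediate vertex sequences; the minimum is 14, attained along the walk 0 → 0 → 0 → 1.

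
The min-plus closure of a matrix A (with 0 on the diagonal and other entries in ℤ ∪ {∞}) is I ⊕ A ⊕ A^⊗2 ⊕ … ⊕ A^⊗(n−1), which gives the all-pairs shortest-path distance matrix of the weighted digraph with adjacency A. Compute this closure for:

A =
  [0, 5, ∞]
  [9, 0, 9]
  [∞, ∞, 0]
Closure =
  [0, 5, 14]
  [9, 0, 9]
  [∞, ∞, 0]

This is the Floyd-Warshall all-pairs shortest-path computation. For each intermediate vertex k = 0, 1, …, 2, update dist[i][j] ← min(dist[i][j], dist[i][k] + dist[k][j]). The final matrix gives, for each (i, j), the minimum total weight of any directed path from i to j (possibly empty when i = j).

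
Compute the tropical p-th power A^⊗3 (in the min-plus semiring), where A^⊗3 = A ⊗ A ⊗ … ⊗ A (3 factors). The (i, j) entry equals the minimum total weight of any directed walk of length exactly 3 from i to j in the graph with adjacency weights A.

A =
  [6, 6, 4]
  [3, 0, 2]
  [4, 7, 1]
A^⊗3 =
  [9, 6, 6]
  [3, 0, 2]
  [6, 7, 3]

Each entry (A^⊗3)_ij equals the minimum over all length-3 walks i = v_0 → v_1 → … → v_3 = j of Σ_t A[v_t][v_{t+1}]. For example, for (i, j) = (0, 2) we minimise over 9 possible intermediate vertex sequences; the minimum is 6, attained along the walk 0 → 2 → 2 → 2.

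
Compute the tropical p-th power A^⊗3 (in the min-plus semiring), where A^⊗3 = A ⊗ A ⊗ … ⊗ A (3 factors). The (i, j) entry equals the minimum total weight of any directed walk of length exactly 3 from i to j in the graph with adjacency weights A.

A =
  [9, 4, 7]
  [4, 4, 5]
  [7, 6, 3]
A^⊗3 =
  [12, 12, 12]
  [12, 12, 11]
  [13, 12, 9]

Each entry (A^⊗3)_ij equals the minimum over all length-3 walks i = v_0 → v_1 → … → v_3 = j of Σ_t A[v_t][v_{t+1}]. For example, for (i, j) = (0, 2) we minimise over 9 possible intermediate vertex sequences; the minimum is 12, attained along the walk 0 → 1 → 2 → 2.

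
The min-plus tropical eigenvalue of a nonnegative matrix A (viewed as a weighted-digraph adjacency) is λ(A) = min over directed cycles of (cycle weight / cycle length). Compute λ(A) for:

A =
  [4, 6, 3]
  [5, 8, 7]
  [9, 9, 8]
λ(A) = 4

Enumerate directed cycles and compute their means (weight / length). Sample:
  cycle 0 → 0: weight = 4, length = 1, mean = 4/1 ≈ 4.000
  cycle 1 → 1: weight = 8, length = 1, mean = 8/1 ≈ 8.000
  cycle 2 → 2: weight = 8, length = 1, mean = 8/1 ≈ 8.000
  cycle 0 → 1 → 0: weight = 11, length = 2, mean = 11/2 ≈ 5.500
  cycle 0 → 2 → 0: weight = 12, length = 2, mean = 12/2 ≈ 6.000
  cycle 1 → 0 → 1: weight = 11, length = 2, mean = 11/2 ≈ 5.500
Minimum mean = 4.000, attained e.g. along the cycle 0 → 0 with weight 4 and length 1. So λ(A) = 4/1 = 4.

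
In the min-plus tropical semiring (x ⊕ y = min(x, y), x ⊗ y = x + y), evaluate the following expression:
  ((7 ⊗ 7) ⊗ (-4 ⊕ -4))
((7 ⊗ 7) ⊗ (-4 ⊕ -4)) = 10

Expand innermost to outermost. Recall ⊕ takes the minimum of its arguments and ⊗ takes their sum. Working out the expression ((7 ⊗ 7) ⊗ (-4 ⊕ -4)) gives 10.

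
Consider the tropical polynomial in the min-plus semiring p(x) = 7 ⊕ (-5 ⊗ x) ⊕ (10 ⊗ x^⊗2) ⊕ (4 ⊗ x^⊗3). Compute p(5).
p(5) = 0

A tropical monomial a ⊗ x^⊗i evaluates to a + i · x. Evaluating each term at x = 5:
  Term 0 contributes 7 + 0 · 5 = 7
  Term 1 contributes -5 + 1 · 5 = 0
  Term 2 contributes 10 + 2 · 5 = 20
  Term 3 contributes 4 + 3 · 5 = 19
p(5) = ⊕ of these = min[7, 0, 20, 19] = 0.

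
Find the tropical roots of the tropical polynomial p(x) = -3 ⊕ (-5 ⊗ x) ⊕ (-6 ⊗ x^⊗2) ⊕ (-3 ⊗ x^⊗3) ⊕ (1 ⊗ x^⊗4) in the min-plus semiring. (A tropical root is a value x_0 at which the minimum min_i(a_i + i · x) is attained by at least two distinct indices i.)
Roots: {-4, -3, 1, 2}

Each tropical root is a break point of the lower envelope of the lines y = a_i + i · x (there are 5 lines, with slopes 0, 1, ..., 4). Only the lines that attain the minimum somewhere contribute to roots; other lines are dominated. Here the surviving (envelope) indices are i = 4, i = 3, i = 2, i = 1, i = 0.
Intersections between consecutive envelope lines give the roots: for adjacent envelope indices i < j the intersection is x = (a_i − a_j) / (j − i). Reading off the sorted break points: {-4, -3, 1, 2}.
Verification: at each break x_0, at least two indices attain the minimum of min_i(a_i + i · x_0).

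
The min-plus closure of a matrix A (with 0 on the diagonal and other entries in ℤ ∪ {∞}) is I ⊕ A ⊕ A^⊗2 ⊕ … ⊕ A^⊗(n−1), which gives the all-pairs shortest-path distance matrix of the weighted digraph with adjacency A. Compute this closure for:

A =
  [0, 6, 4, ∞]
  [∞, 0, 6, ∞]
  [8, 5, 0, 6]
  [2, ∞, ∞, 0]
Closure =
  [0, 6, 4, 10]
  [14, 0, 6, 12]
  [8, 5, 0, 6]
  [2, 8, 6, 0]

This is the Floyd-Warshall all-pairs shortest-path computation. For each intermediate vertex k = 0, 1, …, 3, update dist[i][j] ← min(dist[i][j], dist[i][k] + dist[k][j]). The final matrix gives, for each (i, j), the minimum total weight of any directed path from i to j (possibly empty when i = j).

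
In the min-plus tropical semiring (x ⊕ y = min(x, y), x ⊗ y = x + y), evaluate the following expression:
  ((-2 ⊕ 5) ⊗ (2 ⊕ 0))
((-2 ⊕ 5) ⊗ (2 ⊕ 0)) = -2

Expand innermost to outermost. Recall ⊕ takes the minimum of its arguments and ⊗ takes their sum. Working out the expression ((-2 ⊕ 5) ⊗ (2 ⊕ 0)) gives -2.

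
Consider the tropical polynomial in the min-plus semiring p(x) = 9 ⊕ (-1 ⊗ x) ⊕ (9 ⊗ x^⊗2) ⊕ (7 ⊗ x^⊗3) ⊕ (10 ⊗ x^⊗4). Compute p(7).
p(7) = 6

A tropical monomial a ⊗ x^⊗i evaluates to a + i · x. Evaluating each term at x = 7:
  Term 0 contributes 9 + 0 · 7 = 9
  Term 1 contributes -1 + 1 · 7 = 6
  Term 2 contributes 9 + 2 · 7 = 23
  Term 3 contributes 7 + 3 · 7 = 28
  Term 4 contributes 10 + 4 · 7 = 38
p(7) = ⊕ of these = min[9, 6, 23, 28, 38] = 6.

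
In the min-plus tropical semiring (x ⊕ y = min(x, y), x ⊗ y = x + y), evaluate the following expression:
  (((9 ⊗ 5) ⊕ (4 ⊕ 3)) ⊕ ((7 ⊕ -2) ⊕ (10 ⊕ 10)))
(((9 ⊗ 5) ⊕ (4 ⊕ 3)) ⊕ ((7 ⊕ -2) ⊕ (10 ⊕ 10))) = -2

Expand innermost to outermost. Recall ⊕ takes the minimum of its arguments and ⊗ takes their sum. Working out the expression (((9 ⊗ 5) ⊕ (4 ⊕ 3)) ⊕ ((7 ⊕ -2) ⊕ (10 ⊕ 10))) gives -2.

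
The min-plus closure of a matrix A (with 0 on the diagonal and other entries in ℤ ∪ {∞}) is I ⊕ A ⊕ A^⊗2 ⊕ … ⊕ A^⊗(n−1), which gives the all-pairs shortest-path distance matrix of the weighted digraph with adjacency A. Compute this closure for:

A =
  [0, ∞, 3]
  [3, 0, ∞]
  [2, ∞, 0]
Closure =
  [0, ∞, 3]
  [3, 0, 6]
  [2, ∞, 0]

This is the Floyd-Warshall all-pairs shortest-path computation. For each intermediate vertex k = 0, 1, …, 2, update dist[i][j] ← min(dist[i][j], dist[i][k] + dist[k][j]). The final matrix gives, for each (i, j), the minimum total weight of any directed path from i to j (possibly empty when i = j).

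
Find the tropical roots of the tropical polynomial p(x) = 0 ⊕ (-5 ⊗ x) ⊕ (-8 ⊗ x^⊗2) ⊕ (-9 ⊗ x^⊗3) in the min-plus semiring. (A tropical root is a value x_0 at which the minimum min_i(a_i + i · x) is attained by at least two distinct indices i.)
Roots: {1, 3, 5}

Each tropical root is a break point of the lower envelope of the lines y = a_i + i · x (there are 4 lines, with slopes 0, 1, ..., 3). Only the lines that attain the minimum somewhere contribute to roots; other lines are dominated. Here the surviving (envelope) indices are i = 3, i = 2, i = 1, i = 0.
Intersections between consecutive envelope lines give the roots: for adjacent envelope indices i < j the intersection is x = (a_i − a_j) / (j − i). Reading off the sorted break points: {1, 3, 5}.
Verification: at each break x_0, at least two indices attain the minimum of min_i(a_i + i · x_0).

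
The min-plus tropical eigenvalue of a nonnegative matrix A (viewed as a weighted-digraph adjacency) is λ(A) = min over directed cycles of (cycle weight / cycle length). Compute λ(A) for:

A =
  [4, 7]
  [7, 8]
λ(A) = 4

Enumerate directed cycles and compute their means (weight / length). Sample:
  cycle 0 → 0: weight = 4, length = 1, mean = 4/1 ≈ 4.000
  cycle 1 → 1: weight = 8, length = 1, mean = 8/1 ≈ 8.000
  cycle 0 → 1 → 0: weight = 14, length = 2, mean = 14/2 ≈ 7.000
  cycle 1 → 0 → 1: weight = 14, length = 2, mean = 14/2 ≈ 7.000
Minimum mean = 4.000, attained e.g. along the cycle 0 → 0 with weight 4 and length 1. So λ(A) = 4/1 = 4.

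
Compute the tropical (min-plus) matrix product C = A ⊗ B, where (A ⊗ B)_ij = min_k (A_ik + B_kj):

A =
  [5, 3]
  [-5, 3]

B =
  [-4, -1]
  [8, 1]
A ⊗ B =
  [1, 4]
  [-9, -6]

Apply the min-plus product entry-by-entry:
  C[0][0] = min over k of (A[0][0] + B[0][0] = 5 + -4 = 1, A[0][1] + B[1][0] = 3 + 8 = 11) = 1 (attained at k = 0)
  C[0][1] = min over k of (A[0][0] + B[0][1] = 5 + -1 = 4, A[0][1] + B[1][1] = 3 + 1 = 4) = 4 (attained at k = 0)
  C[1][0] = min over k of (A[1][0] + B[0][0] = -5 + -4 = -9, A[1][1] + B[1][0] = 3 + 8 = 11) = -9 (attained at k = 0)
  C[1][1] = min over k of (A[1][0] + B[0][1] = -5 + -1 = -6, A[1][1] + B[1][1] = 3 + 1 = 4) = -6 (attained at k = 0)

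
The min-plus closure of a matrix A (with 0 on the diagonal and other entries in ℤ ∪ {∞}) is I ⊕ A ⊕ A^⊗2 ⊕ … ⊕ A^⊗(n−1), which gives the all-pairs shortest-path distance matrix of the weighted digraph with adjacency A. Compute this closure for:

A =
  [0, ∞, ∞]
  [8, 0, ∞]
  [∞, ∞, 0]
Closure =
  [0, ∞, ∞]
  [8, 0, ∞]
  [∞, ∞, 0]

This is the Floyd-Warshall all-pairs shortest-path computation. For each intermediate vertex k = 0, 1, …, 2, update dist[i][j] ← min(dist[i][j], dist[i][k] + dist[k][j]). The final matrix gives, for each (i, j), the minimum total weight of any directed path from i to j (possibly empty when i = j).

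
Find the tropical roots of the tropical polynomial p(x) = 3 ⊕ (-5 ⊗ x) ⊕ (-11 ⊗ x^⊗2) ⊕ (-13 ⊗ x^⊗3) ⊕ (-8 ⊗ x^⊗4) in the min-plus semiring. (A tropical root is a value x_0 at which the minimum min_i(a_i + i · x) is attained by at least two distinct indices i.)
Roots: {-5, 2, 6, 8}

Each tropical root is a break point of the lower envelope of the lines y = a_i + i · x (there are 5 lines, with slopes 0, 1, ..., 4). Only the lines that attain the minimum somewhere contribute to roots; other lines are dominated. Here the surviving (envelope) indices are i = 4, i = 3, i = 2, i = 1, i = 0.
Intersections between consecutive envelope lines give the roots: for adjacent envelope indices i < j the intersection is x = (a_i − a_j) / (j − i). Reading off the sorted break points: {-5, 2, 6, 8}.
Verification: at each break x_0, at least two indices attain the minimum of min_i(a_i + i · x_0).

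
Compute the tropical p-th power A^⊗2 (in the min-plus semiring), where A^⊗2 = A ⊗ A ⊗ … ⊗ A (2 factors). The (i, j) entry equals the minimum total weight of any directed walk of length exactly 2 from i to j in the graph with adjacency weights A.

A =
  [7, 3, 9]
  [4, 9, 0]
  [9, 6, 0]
A^⊗2 =
  [7, 10, 3]
  [9, 6, 0]
  [9, 6, 0]

Each entry (A^⊗2)_ij equals the minimum over all length-2 walks i = v_0 → v_1 → … → v_2 = j of Σ_t A[v_t][v_{t+1}]. For example, for (i, j) = (0, 2) we minimise over 3 possible intermediate vertex sequences; the minimum is 3, attained along the walk 0 → 1 → 2.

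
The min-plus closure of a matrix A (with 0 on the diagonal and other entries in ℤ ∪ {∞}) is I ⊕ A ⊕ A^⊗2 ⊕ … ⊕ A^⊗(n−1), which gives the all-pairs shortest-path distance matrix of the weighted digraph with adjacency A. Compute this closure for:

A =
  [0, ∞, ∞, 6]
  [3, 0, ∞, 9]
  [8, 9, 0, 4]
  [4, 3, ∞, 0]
Closure =
  [0, 9, ∞, 6]
  [3, 0, ∞, 9]
  [8, 7, 0, 4]
  [4, 3, ∞, 0]

This is the Floyd-Warshall all-pairs shortest-path computation. For each intermediate vertex k = 0, 1, …, 3, update dist[i][j] ← min(dist[i][j], dist[i][k] + dist[k][j]). The final matrix gives, for each (i, j), the minimum total weight of any directed path from i to j (possibly empty when i = j).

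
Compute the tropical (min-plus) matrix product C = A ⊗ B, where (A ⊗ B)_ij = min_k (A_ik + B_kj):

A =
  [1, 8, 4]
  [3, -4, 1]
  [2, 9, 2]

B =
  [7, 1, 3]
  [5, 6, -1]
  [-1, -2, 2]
A ⊗ B =
  [3, 2, 4]
  [0, -1, -5]
  [1, 0, 4]

Apply the min-plus product entry-by-entry:
  C[0][0] = min over k of (A[0][0] + B[0][0] = 1 + 7 = 8, A[0][1] + B[1][0] = 8 + 5 = 13, A[0][2] + B[2][0] = 4 + -1 = 3) = 3 (attained at k = 2)
  C[0][1] = min over k of (A[0][0] + B[0][1] = 1 + 1 = 2, A[0][1] + B[1][1] = 8 + 6 = 14, A[0][2] + B[2][1] = 4 + -2 = 2) = 2 (attained at k = 0)
  C[0][2] = min over k of (A[0][0] + B[0][2] = 1 + 3 = 4, A[0][1] + B[1][2] = 8 + -1 = 7, A[0][2] + B[2][2] = 4 + 2 = 6) = 4 (attained at k = 0)
  C[1][0] = min over k of (A[1][0] + B[0][0] = 3 + 7 = 10, A[1][1] + B[1][0] = -4 + 5 = 1, A[1][2] + B[2][0] = 1 + -1 = 0) = 0 (attained at k = 2)
  C[1][1] = min over k of (A[1][0] + B[0][1] = 3 + 1 = 4, A[1][1] + B[1][1] = -4 + 6 = 2, A[1][2] + B[2][1] = 1 + -2 = -1) = -1 (attained at k = 2)
  C[1][2] = min over k of (A[1][0] + B[0][2] = 3 + 3 = 6, A[1][1] + B[1][2] = -4 + -1 = -5, A[1][2] + B[2][2] = 1 + 2 = 3) = -5 (attained at k = 1)
  C[2][0] = min over k of (A[2][0] + B[0][0] = 2 + 7 = 9, A[2][1] + B[1][0] = 9 + 5 = 14, A[2][2] + B[2][0] = 2 + -1 = 1) = 1 (attained at k = 2)
  C[2][1] = min over k of (A[2][0] + B[0][1] = 2 + 1 = 3, A[2][1] + B[1][1] = 9 + 6 = 15, A[2][2] + B[2][1] = 2 + -2 = 0) = 0 (attained at k = 2)
  C[2][2] = min over k of (A[2][0] + B[0][2] = 2 + 3 = 5, A[2][1] + B[1][2] = 9 + -1 = 8, A[2][2] + B[2][2] = 2 + 2 = 4) = 4 (attained at k = 2)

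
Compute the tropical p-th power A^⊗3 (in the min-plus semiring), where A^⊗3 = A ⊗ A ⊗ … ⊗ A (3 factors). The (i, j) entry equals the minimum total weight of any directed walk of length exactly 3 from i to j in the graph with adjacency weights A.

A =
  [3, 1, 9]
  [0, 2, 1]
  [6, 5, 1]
A^⊗3 =
  [3, 2, 3]
  [1, 3, 2]
  [6, 6, 3]

Each entry (A^⊗3)_ij equals the minimum over all length-3 walks i = v_0 → v_1 → … → v_3 = j of Σ_t A[v_t][v_{t+1}]. For example, for (i, j) = (0, 2) we minimise over 9 possible intermediate vertex sequences; the minimum is 3, attained along the walk 0 → 1 → 2 → 2.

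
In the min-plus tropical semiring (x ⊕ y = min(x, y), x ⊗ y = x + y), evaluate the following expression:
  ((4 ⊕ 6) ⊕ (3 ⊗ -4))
((4 ⊕ 6) ⊕ (3 ⊗ -4)) = -1

Expand innermost to outermost. Recall ⊕ takes the minimum of its arguments and ⊗ takes their sum. Working out the expression ((4 ⊕ 6) ⊕ (3 ⊗ -4)) gives -1.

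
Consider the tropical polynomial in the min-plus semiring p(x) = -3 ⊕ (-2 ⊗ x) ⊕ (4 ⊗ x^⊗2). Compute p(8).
p(8) = -3

A tropical monomial a ⊗ x^⊗i evaluates to a + i · x. Evaluating each term at x = 8:
  Term 0 contributes -3 + 0 · 8 = -3
  Term 1 contributes -2 + 1 · 8 = 6
  Term 2 contributes 4 + 2 · 8 = 20
p(8) = ⊕ of these = min[-3, 6, 20] = -3.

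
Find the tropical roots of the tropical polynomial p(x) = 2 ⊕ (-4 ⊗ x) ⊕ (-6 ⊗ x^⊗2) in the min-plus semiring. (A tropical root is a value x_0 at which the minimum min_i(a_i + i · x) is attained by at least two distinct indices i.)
Roots: {2, 6}

Each tropical root is a break point of the lower envelope of the lines y = a_i + i · x (there are 3 lines, with slopes 0, 1, ..., 2). Only the lines that attain the minimum somewhere contribute to roots; other lines are dominated. Here the surviving (envelope) indices are i = 2, i = 1, i = 0.
Intersections between consecutive envelope lines give the roots: for adjacent envelope indices i < j the intersection is x = (a_i − a_j) / (j − i). Reading off the sorted break points: {2, 6}.
Verification: at each break x_0, at least two indices attain the minimum of min_i(a_i + i · x_0).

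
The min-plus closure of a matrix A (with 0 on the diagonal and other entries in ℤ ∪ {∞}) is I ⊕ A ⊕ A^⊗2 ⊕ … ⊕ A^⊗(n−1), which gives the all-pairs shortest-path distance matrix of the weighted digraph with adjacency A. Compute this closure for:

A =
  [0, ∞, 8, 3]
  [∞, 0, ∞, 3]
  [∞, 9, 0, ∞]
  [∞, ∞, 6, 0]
Closure =
  [0, 17, 8, 3]
  [∞, 0, 9, 3]
  [∞, 9, 0, 12]
  [∞, 15, 6, 0]

This is the Floyd-Warshall all-pairs shortest-path computation. For each intermediate vertex k = 0, 1, …, 3, update dist[i][j] ← min(dist[i][j], dist[i][k] + dist[k][j]). The final matrix gives, for each (i, j), the minimum total weight of any directed path from i to j (possibly empty when i = j).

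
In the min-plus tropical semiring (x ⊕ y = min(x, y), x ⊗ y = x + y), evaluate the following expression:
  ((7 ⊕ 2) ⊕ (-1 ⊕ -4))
((7 ⊕ 2) ⊕ (-1 ⊕ -4)) = -4

Expand innermost to outermost. Recall ⊕ takes the minimum of its arguments and ⊗ takes their sum. Working out the expression ((7 ⊕ 2) ⊕ (-1 ⊕ -4)) gives -4.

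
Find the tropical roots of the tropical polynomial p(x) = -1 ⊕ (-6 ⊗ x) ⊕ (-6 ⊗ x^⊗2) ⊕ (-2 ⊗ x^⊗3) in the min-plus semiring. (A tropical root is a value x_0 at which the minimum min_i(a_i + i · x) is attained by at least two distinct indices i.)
Roots: {-4, 0, 5}

Each tropical root is a break point of the lower envelope of the lines y = a_i + i · x (there are 4 lines, with slopes 0, 1, ..., 3). Only the lines that attain the minimum somewhere contribute to roots; other lines are dominated. Here the surviving (envelope) indices are i = 3, i = 2, i = 1, i = 0.
Intersections between consecutive envelope lines give the roots: for adjacent envelope indices i < j the intersection is x = (a_i − a_j) / (j − i). Reading off the sorted break points: {-4, 0, 5}.
Verification: at each break x_0, at least two indices attain the minimum of min_i(a_i + i · x_0).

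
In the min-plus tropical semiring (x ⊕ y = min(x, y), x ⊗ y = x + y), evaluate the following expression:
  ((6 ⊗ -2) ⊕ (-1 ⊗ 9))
((6 ⊗ -2) ⊕ (-1 ⊗ 9)) = 4

Expand innermost to outermost. Recall ⊕ takes the minimum of its arguments and ⊗ takes their sum. Working out the expression ((6 ⊗ -2) ⊕ (-1 ⊗ 9)) gives 4.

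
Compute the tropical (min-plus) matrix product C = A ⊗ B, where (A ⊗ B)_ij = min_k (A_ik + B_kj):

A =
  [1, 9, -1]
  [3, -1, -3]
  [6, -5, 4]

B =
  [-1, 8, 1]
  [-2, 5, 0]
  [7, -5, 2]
A ⊗ B =
  [0, -6, 1]
  [-3, -8, -1]
  [-7, -1, -5]

Apply the min-plus product entry-by-entry:
  C[0][0] = min over k of (A[0][0] + B[0][0] = 1 + -1 = 0, A[0][1] + B[1][0] = 9 + -2 = 7, A[0][2] + B[2][0] = -1 + 7 = 6) = 0 (attained at k = 0)
  C[0][1] = min over k of (A[0][0] + B[0][1] = 1 + 8 = 9, A[0][1] + B[1][1] = 9 + 5 = 14, A[0][2] + B[2][1] = -1 + -5 = -6) = -6 (attained at k = 2)
  C[0][2] = min over k of (A[0][0] + B[0][2] = 1 + 1 = 2, A[0][1] + B[1][2] = 9 + 0 = 9, A[0][2] + B[2][2] = -1 + 2 = 1) = 1 (attained at k = 2)
  C[1][0] = min over k of (A[1][0] + B[0][0] = 3 + -1 = 2, A[1][1] + B[1][0] = -1 + -2 = -3, A[1][2] + B[2][0] = -3 + 7 = 4) = -3 (attained at k = 1)
  C[1][1] = min over k of (A[1][0] + B[0][1] = 3 + 8 = 11, A[1][1] + B[1][1] = -1 + 5 = 4, A[1][2] + B[2][1] = -3 + -5 = -8) = -8 (attained at k = 2)
  C[1][2] = min over k of (A[1][0] + B[0][2] = 3 + 1 = 4, A[1][1] + B[1][2] = -1 + 0 = -1, A[1][2] + B[2][2] = -3 + 2 = -1) = -1 (attained at k = 1)
  C[2][0] = min over k of (A[2][0] + B[0][0] = 6 + -1 = 5, A[2][1] + B[1][0] = -5 + -2 = -7, A[2][2] + B[2][0] = 4 + 7 = 11) = -7 (attained at k = 1)
  C[2][1] = min over k of (A[2][0] + B[0][1] = 6 + 8 = 14, A[2][1] + B[1][1] = -5 + 5 = 0, A[2][2] + B[2][1] = 4 + -5 = -1) = -1 (attained at k = 2)
  C[2][2] = min over k of (A[2][0] + B[0][2] = 6 + 1 = 7, A[2][1] + B[1][2] = -5 + 0 = -5, A[2][2] + B[2][2] = 4 + 2 = 6) = -5 (attained at k = 1)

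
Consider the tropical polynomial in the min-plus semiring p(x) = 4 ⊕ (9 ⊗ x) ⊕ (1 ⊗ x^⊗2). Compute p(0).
p(0) = 1

A tropical monomial a ⊗ x^⊗i evaluates to a + i · x. Evaluating each term at x = 0:
  Term 0 contributes 4 + 0 · 0 = 4
  Term 1 contributes 9 + 1 · 0 = 9
  Term 2 contributes 1 + 2 · 0 = 1
p(0) = ⊕ of these = min[4, 9, 1] = 1.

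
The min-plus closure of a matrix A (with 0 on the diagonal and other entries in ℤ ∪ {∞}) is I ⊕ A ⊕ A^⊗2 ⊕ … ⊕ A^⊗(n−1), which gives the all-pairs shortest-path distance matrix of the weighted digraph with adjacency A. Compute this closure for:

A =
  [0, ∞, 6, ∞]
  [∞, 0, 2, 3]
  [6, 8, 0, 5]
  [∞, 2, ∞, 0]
Closure =
  [0, 13, 6, 11]
  [8, 0, 2, 3]
  [6, 7, 0, 5]
  [10, 2, 4, 0]

This is the Floyd-Warshall all-pairs shortest-path computation. For each intermediate vertex k = 0, 1, …, 3, update dist[i][j] ← min(dist[i][j], dist[i][k] + dist[k][j]). The final matrix gives, for each (i, j), the minimum total weight of any directed path from i to j (possibly empty when i = j).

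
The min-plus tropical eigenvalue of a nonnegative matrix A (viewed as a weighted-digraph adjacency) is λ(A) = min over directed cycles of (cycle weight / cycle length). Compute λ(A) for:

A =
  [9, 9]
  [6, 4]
λ(A) = 4

Enumerate directed cycles and compute their means (weight / length). Sample:
  cycle 0 → 0: weight = 9, length = 1, mean = 9/1 ≈ 9.000
  cycle 1 → 1: weight = 4, length = 1, mean = 4/1 ≈ 4.000
  cycle 0 → 1 → 0: weight = 15, length = 2, mean = 15/2 ≈ 7.500
  cycle 1 → 0 → 1: weight = 15, length = 2, mean = 15/2 ≈ 7.500
Minimum mean = 4.000, attained e.g. along the cycle 1 → 1 with weight 4 and length 1. So λ(A) = 4/1 = 4.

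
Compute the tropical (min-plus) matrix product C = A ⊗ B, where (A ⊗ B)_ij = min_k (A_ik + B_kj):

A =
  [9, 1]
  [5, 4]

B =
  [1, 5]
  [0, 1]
A ⊗ B =
  [1, 2]
  [4, 5]

Apply the min-plus product entry-by-entry:
  C[0][0] = min over k of (A[0][0] + B[0][0] = 9 + 1 = 10, A[0][1] + B[1][0] = 1 + 0 = 1) = 1 (attained at k = 1)
  C[0][1] = min over k of (A[0][0] + B[0][1] = 9 + 5 = 14, A[0][1] + B[1][1] = 1 + 1 = 2) = 2 (attained at k = 1)
  C[1][0] = min over k of (A[1][0] + B[0][0] = 5 + 1 = 6, A[1][1] + B[1][0] = 4 + 0 = 4) = 4 (attained at k = 1)
  C[1][1] = min over k of (A[1][0] + B[0][1] = 5 + 5 = 10, A[1][1] + B[1][1] = 4 + 1 = 5) = 5 (attained at k = 1)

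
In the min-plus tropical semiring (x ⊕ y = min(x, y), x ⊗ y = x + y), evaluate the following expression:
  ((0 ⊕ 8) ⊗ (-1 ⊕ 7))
((0 ⊕ 8) ⊗ (-1 ⊕ 7)) = -1

Expand innermost to outermost. Recall ⊕ takes the minimum of its arguments and ⊗ takes their sum. Working out the expression ((0 ⊕ 8) ⊗ (-1 ⊕ 7)) gives -1.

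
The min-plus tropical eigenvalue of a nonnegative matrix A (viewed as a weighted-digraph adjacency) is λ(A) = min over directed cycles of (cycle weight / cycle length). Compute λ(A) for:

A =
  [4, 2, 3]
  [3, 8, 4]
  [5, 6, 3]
λ(A) = 5/2

Enumerate directed cycles and compute their means (weight / length). Sample:
  cycle 0 → 0: weight = 4, length = 1, mean = 4/1 ≈ 4.000
  cycle 1 → 1: weight = 8, length = 1, mean = 8/1 ≈ 8.000
  cycle 2 → 2: weight = 3, length = 1, mean = 3/1 ≈ 3.000
  cycle 0 → 1 → 0: weight = 5, length = 2, mean = 5/2 ≈ 2.500
  cycle 0 → 2 → 0: weight = 8, length = 2, mean = 8/2 ≈ 4.000
  cycle 1 → 0 → 1: weight = 5, length = 2, mean = 5/2 ≈ 2.500
Minimum mean = 2.500, attained e.g. along the cycle 0 → 1 → 0 with weight 5 and length 2. So λ(A) = 5/2 = 5/2.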